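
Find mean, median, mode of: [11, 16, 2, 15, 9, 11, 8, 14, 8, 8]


Sorted: [2, 8, 8, 8, 9, 11, 11, 14, 15, 16]
Mean = 102/10 = 51/5
Median = 10
Freq: {11: 2, 16: 1, 2: 1, 15: 1, 9: 1, 8: 3, 14: 1}
Mode: [8]

Mean=51/5, Median=10, Mode=8


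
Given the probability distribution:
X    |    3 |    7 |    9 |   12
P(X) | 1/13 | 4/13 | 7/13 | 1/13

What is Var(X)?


E[X] = 106/13
E[X²] = 916/13
Var(X) = E[X²] - (E[X])² = 916/13 - 11236/169 = 672/169

Var(X) = 672/169 ≈ 3.9763


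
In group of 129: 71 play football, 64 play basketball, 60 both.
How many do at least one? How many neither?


|A∪B| = 71+64-60 = 75
Neither = 129-75 = 54

At least one: 75; Neither: 54


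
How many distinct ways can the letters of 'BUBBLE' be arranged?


Letters: 6, freq: {'B': 3, 'U': 1, 'L': 1, 'E': 1}
6!/(3!×1!×1!×1!) = 720/6 = 120

120


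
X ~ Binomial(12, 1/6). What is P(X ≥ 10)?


P(X ≥ 10) = Σ P(X=i) for i=10..12
P(X=10) = 275/362797056
P(X=11) = 5/181398528
P(X=12) = 1/2176782336
Sum = 1711/2176782336

P(X ≥ 10) = 1711/2176782336 ≈ 0.00%


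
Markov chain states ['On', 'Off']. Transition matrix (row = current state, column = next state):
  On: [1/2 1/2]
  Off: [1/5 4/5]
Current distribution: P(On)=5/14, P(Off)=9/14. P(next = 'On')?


P(next=On) = Σᵢ P(now=i)×P(i→On)
= 5/14×1/2 + 9/14×1/5
= 5/28 + 9/70 = 43/140

P = 43/140 ≈ 0.3071


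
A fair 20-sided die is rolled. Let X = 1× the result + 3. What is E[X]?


E[die] = (1+20)/2 = 21/2
E[X] = 1×21/2 + 3 = 27/2

E[X] = 27/2


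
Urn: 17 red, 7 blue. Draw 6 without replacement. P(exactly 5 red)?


Hypergeometric: C(17,5)×C(7,1)/C(24,6)
= 6188×7/134596 = 1547/4807

P(X=5) = 1547/4807 ≈ 32.18%


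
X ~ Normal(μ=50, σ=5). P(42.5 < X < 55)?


z₁=(42.5-50)/5=-1.5, z₂=(55-50)/5=1.0
P = Φ(1.0) - Φ(-1.5) = 0.841345 - 0.066807 = 0.774538 ≈ 0.7745

P(42.5 < X < 55) ≈ 0.7745


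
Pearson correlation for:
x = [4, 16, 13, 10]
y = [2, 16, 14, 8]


n=4, Σx=43, Σy=40, Σxy=526, Σx²=541, Σy²=520
r = (4×526 - 43×40)/√((4×541 - 43²)(4×520 - 40²))
= 384/√(315×480) = 384/√151200 ≈ 384/388.8444 ≈ 0.9875

r ≈ 0.9875


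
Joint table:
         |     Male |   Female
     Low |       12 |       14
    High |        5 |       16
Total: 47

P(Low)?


P(Low) = (12+14)/47 = 26/47

P(Low) = 26/47 ≈ 55.32%


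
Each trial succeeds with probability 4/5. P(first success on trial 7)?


Geometric: P(X=7) = (1-p)^(k-1)×p = (1/5)^6×4/5 = 4/78125

P(X=7) = 4/78125 ≈ 0.01%


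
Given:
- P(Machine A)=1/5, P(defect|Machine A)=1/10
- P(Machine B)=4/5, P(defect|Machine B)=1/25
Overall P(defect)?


P(B) = Σ P(B|Aᵢ)×P(Aᵢ)
  1/10×1/5 = 1/50
  1/25×4/5 = 4/125
Sum = 13/250

P(defect) = 13/250 ≈ 5.20%


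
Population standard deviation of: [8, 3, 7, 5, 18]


Mean = 41/5
  (8-41/5)²=1/25
  (3-41/5)²=676/25
  (7-41/5)²=36/25
  (5-41/5)²=256/25
  (18-41/5)²=2401/25
Σ(x-μ)² = 674/5
σ² = (674/5)/5 = 674/25

σ = √(674/25) ≈ 5.1923


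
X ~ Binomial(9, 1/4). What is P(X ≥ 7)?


P(X ≥ 7) = Σ P(X=i) for i=7..9
P(X=7) = 81/65536
P(X=8) = 27/262144
P(X=9) = 1/262144
Sum = 11/8192

P(X ≥ 7) = 11/8192 ≈ 0.13%


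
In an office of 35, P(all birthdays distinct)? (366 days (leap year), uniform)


P(all different) = Π(366-i)/366 for i=0..34
= (366/366)×(365/366)×...×(332/366)
= 0.186502

P ≈ 0.1865 ≈ 18.65%


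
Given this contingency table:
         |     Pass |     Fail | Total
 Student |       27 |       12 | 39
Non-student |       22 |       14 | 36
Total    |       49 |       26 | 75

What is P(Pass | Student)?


P(Pass | Student) = 27/(27+12) = 27/39 = 9/13

P(Pass|Student) = 9/13 ≈ 69.23%


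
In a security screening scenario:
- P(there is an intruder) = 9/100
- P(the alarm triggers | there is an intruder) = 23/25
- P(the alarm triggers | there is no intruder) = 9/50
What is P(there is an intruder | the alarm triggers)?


Using Bayes' theorem:
P(A|B) = P(B|A)·P(A) / P(B)

P(the alarm triggers) = 23/25 × 9/100 + 9/50 × 91/100
= 207/2500 + 819/5000 = 1233/5000

P(there is an intruder|the alarm triggers) = (207/2500) / (1233/5000) = 46/137

P(there is an intruder|the alarm triggers) = 46/137 ≈ 33.58%


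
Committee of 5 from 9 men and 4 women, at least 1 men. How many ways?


Count by #men:
  1M,4W: C(9,1)×C(4,4)=9
  2M,3W: C(9,2)×C(4,3)=144
  3M,2W: C(9,3)×C(4,2)=504
  4M,1W: C(9,4)×C(4,1)=504
  5M,0W: C(9,5)×C(4,0)=126
Total = 1287

1287


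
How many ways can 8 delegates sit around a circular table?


Circular arrangements of 8 distinct objects: fix one position to break rotational symmetry.
(n-1)! = 7! = 5040

5040


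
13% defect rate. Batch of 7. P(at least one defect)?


P(all good) = (87/100)^7 = 37725479487783/100000000000000
P(≥1 defect) = 62274520512217/100000000000000

P = 62274520512217/100000000000000 ≈ 62.27%


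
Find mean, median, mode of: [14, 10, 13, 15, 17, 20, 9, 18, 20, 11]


Sorted: [9, 10, 11, 13, 14, 15, 17, 18, 20, 20]
Mean = 147/10
Median = 29/2
Freq: {14: 1, 10: 1, 13: 1, 15: 1, 17: 1, 20: 2, 9: 1, 18: 1, 11: 1}
Mode: [20]

Mean=147/10, Median=29/2, Mode=20


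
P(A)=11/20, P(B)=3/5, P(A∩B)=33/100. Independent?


P(A)×P(B) = 33/100
P(A∩B) = 33/100
Equal ✓ → Independent

Yes, independent


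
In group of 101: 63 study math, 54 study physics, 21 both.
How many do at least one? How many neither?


|A∪B| = 63+54-21 = 96
Neither = 101-96 = 5

At least one: 96; Neither: 5


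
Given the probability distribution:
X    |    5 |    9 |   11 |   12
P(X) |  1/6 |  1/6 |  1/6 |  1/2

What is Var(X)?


E[X] = 61/6
E[X²] = 659/6
Var(X) = E[X²] - (E[X])² = 659/6 - 3721/36 = 233/36

Var(X) = 233/36 ≈ 6.4722


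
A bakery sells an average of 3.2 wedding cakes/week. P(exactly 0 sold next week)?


Poisson(λ=3.2): P(X=0) = e^(-λ)×λ^k/k!
= e^(-3.2) × 3.2^0 / 0!
≈ 0.04076220398 × 1 / 1 ≈ 0.040762

P(X=0) ≈ 0.040762 ≈ 4.08%


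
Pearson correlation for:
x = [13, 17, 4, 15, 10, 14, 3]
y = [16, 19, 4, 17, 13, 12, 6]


n=7, Σx=76, Σy=87, Σxy=1118, Σx²=1004, Σy²=1271
r = (7×1118 - 76×87)/√((7×1004 - 76²)(7×1271 - 87²))
= 1214/√(1252×1328) = 1214/√1662656 ≈ 1214/1289.4402 ≈ 0.9415

r ≈ 0.9415


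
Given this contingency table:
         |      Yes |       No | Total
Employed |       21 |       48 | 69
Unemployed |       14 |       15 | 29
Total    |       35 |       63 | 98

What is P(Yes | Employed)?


P(Yes | Employed) = 21/(21+48) = 21/69 = 7/23

P(Yes|Employed) = 7/23 ≈ 30.43%


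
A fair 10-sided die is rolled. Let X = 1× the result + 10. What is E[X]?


E[die] = (1+10)/2 = 11/2
E[X] = 1×11/2 + 10 = 31/2

E[X] = 31/2


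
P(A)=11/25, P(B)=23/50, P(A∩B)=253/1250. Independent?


P(A)×P(B) = 253/1250
P(A∩B) = 253/1250
Equal ✓ → Independent

Yes, independent


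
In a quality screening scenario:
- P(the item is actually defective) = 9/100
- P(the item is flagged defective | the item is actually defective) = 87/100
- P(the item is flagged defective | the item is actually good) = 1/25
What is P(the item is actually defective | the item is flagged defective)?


Using Bayes' theorem:
P(A|B) = P(B|A)·P(A) / P(B)

P(the item is flagged defective) = 87/100 × 9/100 + 1/25 × 91/100
= 783/10000 + 91/2500 = 1147/10000

P(the item is actually defective|the item is flagged defective) = (783/10000) / (1147/10000) = 783/1147

P(the item is actually defective|the item is flagged defective) = 783/1147 ≈ 68.27%


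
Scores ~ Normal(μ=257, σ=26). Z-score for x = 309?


z = (x - μ)/σ = (309 - 257)/26 = 2.0

z = 2.0


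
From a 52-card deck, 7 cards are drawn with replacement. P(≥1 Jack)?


P(not a Jack) = 48/52 = 12/13
P(none in 7 draws) = (12/13)^7 = 35831808/62748517
P(≥1 Jack) = 1 - 35831808/62748517 = 26916709/62748517

P = 26916709/62748517 ≈ 42.90%


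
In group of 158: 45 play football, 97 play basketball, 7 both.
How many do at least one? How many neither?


|A∪B| = 45+97-7 = 135
Neither = 158-135 = 23

At least one: 135; Neither: 23


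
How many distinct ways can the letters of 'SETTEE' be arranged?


Letters: 6, freq: {'S': 1, 'E': 3, 'T': 2}
6!/(1!×3!×2!) = 720/12 = 60

60


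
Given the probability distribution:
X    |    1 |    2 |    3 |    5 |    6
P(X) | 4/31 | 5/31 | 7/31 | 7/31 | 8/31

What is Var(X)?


E[X] = 118/31
E[X²] = 550/31
Var(X) = E[X²] - (E[X])² = 550/31 - 13924/961 = 3126/961

Var(X) = 3126/961 ≈ 3.2529


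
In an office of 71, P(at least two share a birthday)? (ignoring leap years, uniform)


P(all different) = Π(365-i)/365 for i=0..70
= 0.000679
P(match) = 1 - 0.000679 = 0.999321

P ≈ 0.9993 ≈ 99.93%


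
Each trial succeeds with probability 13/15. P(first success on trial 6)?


Geometric: P(X=6) = (1-p)^(k-1)×p = (2/15)^5×13/15 = 416/11390625

P(X=6) = 416/11390625 ≈ 0.00%


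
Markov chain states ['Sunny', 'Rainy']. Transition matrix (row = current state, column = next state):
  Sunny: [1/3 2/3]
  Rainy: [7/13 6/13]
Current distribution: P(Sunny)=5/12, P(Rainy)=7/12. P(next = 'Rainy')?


P(next=Rainy) = Σᵢ P(now=i)×P(i→Rainy)
= 5/12×2/3 + 7/12×6/13
= 5/18 + 7/26 = 64/117

P = 64/117 ≈ 0.5470


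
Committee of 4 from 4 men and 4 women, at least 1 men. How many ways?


Count by #men:
  1M,3W: C(4,1)×C(4,3)=16
  2M,2W: C(4,2)×C(4,2)=36
  3M,1W: C(4,3)×C(4,1)=16
  4M,0W: C(4,4)×C(4,0)=1
Total = 69

69


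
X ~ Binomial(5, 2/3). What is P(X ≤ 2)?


P(X ≤ 2) = Σ P(X=i) for i=0..2
P(X=0) = 1/243
P(X=1) = 10/243
P(X=2) = 40/243
Sum = 17/81

P(X ≤ 2) = 17/81 ≈ 20.99%


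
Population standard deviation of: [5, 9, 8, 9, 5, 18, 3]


Mean = 57/7
  (5-57/7)²=484/49
  (9-57/7)²=36/49
  (8-57/7)²=1/49
  (9-57/7)²=36/49
  (5-57/7)²=484/49
  (18-57/7)²=4761/49
  (3-57/7)²=1296/49
Σ(x-μ)² = 1014/7
σ² = (1014/7)/7 = 1014/49

σ = √(1014/49) ≈ 4.5491


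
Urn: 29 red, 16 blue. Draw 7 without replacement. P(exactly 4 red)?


Hypergeometric: C(29,4)×C(16,3)/C(45,7)
= 23751×560/45379620 = 5684/19393

P(X=4) = 5684/19393 ≈ 29.31%


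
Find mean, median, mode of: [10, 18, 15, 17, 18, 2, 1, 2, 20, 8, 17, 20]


Sorted: [1, 2, 2, 8, 10, 15, 17, 17, 18, 18, 20, 20]
Mean = 148/12 = 37/3
Median = 16
Freq: {10: 1, 18: 2, 15: 1, 17: 2, 2: 2, 1: 1, 20: 2, 8: 1}
Mode: [2, 17, 18, 20]

Mean=37/3, Median=16, Mode=[2, 17, 18, 20]


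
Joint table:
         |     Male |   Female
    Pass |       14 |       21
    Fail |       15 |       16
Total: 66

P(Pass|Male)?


P(Pass|Male) = 14/(14+15) = 14/29

P = 14/29 ≈ 48.28%


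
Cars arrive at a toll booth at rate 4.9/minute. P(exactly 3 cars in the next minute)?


Poisson(λ=4.9): P(X=3) = e^(-λ)×λ^k/k!
= e^(-4.9) × 4.9^3 / 3!
≈ 0.007446583071 × 117.649 / 6 ≈ 0.146014

P(X=3) ≈ 0.146014 ≈ 14.60%


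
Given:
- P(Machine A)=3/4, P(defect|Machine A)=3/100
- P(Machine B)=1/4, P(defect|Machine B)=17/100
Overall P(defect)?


P(B) = Σ P(B|Aᵢ)×P(Aᵢ)
  3/100×3/4 = 9/400
  17/100×1/4 = 17/400
Sum = 13/200

P(defect) = 13/200 ≈ 6.50%


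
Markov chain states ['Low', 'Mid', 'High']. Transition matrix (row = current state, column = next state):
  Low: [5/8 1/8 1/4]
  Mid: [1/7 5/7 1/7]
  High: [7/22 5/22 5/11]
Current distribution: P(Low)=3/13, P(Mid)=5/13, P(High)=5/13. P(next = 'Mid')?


P(next=Mid) = Σᵢ P(now=i)×P(i→Mid)
= 3/13×1/8 + 5/13×5/7 + 5/13×5/22
= 3/104 + 25/91 + 25/286 = 3131/8008

P = 3131/8008 ≈ 0.3910


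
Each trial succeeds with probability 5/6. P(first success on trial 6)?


Geometric: P(X=6) = (1-p)^(k-1)×p = (1/6)^5×5/6 = 5/46656

P(X=6) = 5/46656 ≈ 0.01%


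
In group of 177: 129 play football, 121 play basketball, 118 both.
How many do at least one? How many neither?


|A∪B| = 129+121-118 = 132
Neither = 177-132 = 45

At least one: 132; Neither: 45


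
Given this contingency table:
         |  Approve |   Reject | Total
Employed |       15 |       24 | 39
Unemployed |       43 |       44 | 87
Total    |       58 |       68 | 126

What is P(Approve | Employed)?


P(Approve | Employed) = 15/(15+24) = 15/39 = 5/13

P(Approve|Employed) = 5/13 ≈ 38.46%


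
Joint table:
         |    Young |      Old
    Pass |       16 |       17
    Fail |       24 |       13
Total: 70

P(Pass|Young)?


P(Pass|Young) = 16/(16+24) = 16/40 = 2/5

P = 2/5 ≈ 40.00%


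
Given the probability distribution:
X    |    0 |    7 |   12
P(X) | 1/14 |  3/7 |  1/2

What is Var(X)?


E[X] = 9
E[X²] = 93
Var(X) = E[X²] - (E[X])² = 93 - 81 = 12

Var(X) = 12 ≈ 12.0000


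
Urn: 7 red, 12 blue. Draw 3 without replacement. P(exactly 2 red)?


Hypergeometric: C(7,2)×C(12,1)/C(19,3)
= 21×12/969 = 84/323

P(X=2) = 84/323 ≈ 26.01%


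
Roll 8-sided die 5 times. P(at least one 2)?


P(no 2)^5 = (7/8)^5 = 16807/32768
P(≥1) = 1 - 16807/32768 = 15961/32768

P = 15961/32768 ≈ 48.71%


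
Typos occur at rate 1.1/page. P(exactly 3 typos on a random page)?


Poisson(λ=1.1): P(X=3) = e^(-λ)×λ^k/k!
= e^(-1.1) × 1.1^3 / 3!
≈ 0.3328710837 × 1.331 / 6 ≈ 0.073842

P(X=3) ≈ 0.073842 ≈ 7.38%


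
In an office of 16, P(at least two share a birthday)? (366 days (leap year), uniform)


P(all different) = Π(366-i)/366 for i=0..15
= 0.717059
P(match) = 1 - 0.717059 = 0.282941

P ≈ 0.2829 ≈ 28.29%


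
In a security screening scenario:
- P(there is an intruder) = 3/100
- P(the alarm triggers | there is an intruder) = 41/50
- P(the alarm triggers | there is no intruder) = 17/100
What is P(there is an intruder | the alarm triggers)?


Using Bayes' theorem:
P(A|B) = P(B|A)·P(A) / P(B)

P(the alarm triggers) = 41/50 × 3/100 + 17/100 × 97/100
= 123/5000 + 1649/10000 = 379/2000

P(there is an intruder|the alarm triggers) = (123/5000) / (379/2000) = 246/1895

P(there is an intruder|the alarm triggers) = 246/1895 ≈ 12.98%


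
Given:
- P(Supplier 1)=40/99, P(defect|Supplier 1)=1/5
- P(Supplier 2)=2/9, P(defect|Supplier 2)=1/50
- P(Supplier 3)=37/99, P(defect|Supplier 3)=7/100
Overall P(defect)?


P(B) = Σ P(B|Aᵢ)×P(Aᵢ)
  1/5×40/99 = 8/99
  1/50×2/9 = 1/225
  7/100×37/99 = 259/9900
Sum = 1103/9900

P(defect) = 1103/9900 ≈ 11.14%


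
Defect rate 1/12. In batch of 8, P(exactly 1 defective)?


Binomial: P(X=1) = C(8,1)×p^1×(1-p)^7
= 8 × 1/12 × 19487171/35831808 = 19487171/53747712

P(X=1) = 19487171/53747712 ≈ 36.26%


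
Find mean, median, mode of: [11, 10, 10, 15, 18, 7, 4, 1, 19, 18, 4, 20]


Sorted: [1, 4, 4, 7, 10, 10, 11, 15, 18, 18, 19, 20]
Mean = 137/12
Median = 21/2
Freq: {11: 1, 10: 2, 15: 1, 18: 2, 7: 1, 4: 2, 1: 1, 19: 1, 20: 1}
Mode: [4, 10, 18]

Mean=137/12, Median=21/2, Mode=[4, 10, 18]


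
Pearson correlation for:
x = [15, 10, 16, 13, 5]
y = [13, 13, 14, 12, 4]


n=5, Σx=59, Σy=56, Σxy=725, Σx²=775, Σy²=694
r = (5×725 - 59×56)/√((5×775 - 59²)(5×694 - 56²))
= 321/√(394×334) = 321/√131596 ≈ 321/362.7616 ≈ 0.8849

r ≈ 0.8849


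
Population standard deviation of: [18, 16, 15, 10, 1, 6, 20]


Mean = 86/7
  (18-86/7)²=1600/49
  (16-86/7)²=676/49
  (15-86/7)²=361/49
  (10-86/7)²=256/49
  (1-86/7)²=6241/49
  (6-86/7)²=1936/49
  (20-86/7)²=2916/49
Σ(x-μ)² = 1998/7
σ² = (1998/7)/7 = 1998/49

σ = √(1998/49) ≈ 6.3856


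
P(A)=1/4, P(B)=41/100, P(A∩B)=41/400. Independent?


P(A)×P(B) = 41/400
P(A∩B) = 41/400
Equal ✓ → Independent

Yes, independent


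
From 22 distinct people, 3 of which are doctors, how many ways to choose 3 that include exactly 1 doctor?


Choose 1 of the 3 doctors and 2 of the other 19 people:
C(3,1)×C(19,2) = 3×171 = 513

513


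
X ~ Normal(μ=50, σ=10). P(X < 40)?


z = (40-50)/10 = -1.0
P(Z < -1.0) = 0.1587

P(X < 40) ≈ 0.1587


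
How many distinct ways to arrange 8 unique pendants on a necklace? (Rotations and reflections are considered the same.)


Free circular arrangements: rotations and reflections both identified.
(n-1)!/2 = 7!/2 = 5040/2 = 2520

2520


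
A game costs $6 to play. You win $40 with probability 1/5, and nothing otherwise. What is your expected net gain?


E[gain] = (40-6)×1/5 + (-6)×4/5
= 34/5 - 24/5 = 2

Expected net gain = $2 ≈ $2.00


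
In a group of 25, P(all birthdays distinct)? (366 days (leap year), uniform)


P(all different) = Π(366-i)/366 for i=0..24
= (366/366)×(365/366)×...×(342/366)
= 0.432316

P ≈ 0.4323 ≈ 43.23%


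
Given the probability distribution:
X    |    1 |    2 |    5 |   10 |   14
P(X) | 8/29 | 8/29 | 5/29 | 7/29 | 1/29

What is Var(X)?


E[X] = 133/29
E[X²] = 1061/29
Var(X) = E[X²] - (E[X])² = 1061/29 - 17689/841 = 13080/841

Var(X) = 13080/841 ≈ 15.5529


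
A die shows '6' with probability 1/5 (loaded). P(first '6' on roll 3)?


Geometric: P(X=3) = (1-p)^(k-1)×p = (4/5)^2×1/5 = 16/125

P(X=3) = 16/125 ≈ 12.80%


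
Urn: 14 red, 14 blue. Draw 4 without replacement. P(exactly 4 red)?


Hypergeometric: C(14,4)×C(14,0)/C(28,4)
= 1001×1/20475 = 11/225

P(X=4) = 11/225 ≈ 4.89%


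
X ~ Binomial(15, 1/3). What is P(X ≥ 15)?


P(X ≥ 15) = Σ P(X=i) for i=15..15
P(X=15) = 1/14348907
Sum = 1/14348907

P(X ≥ 15) = 1/14348907 ≈ 0.00%


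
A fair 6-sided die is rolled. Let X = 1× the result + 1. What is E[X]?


E[die] = (1+6)/2 = 7/2
E[X] = 1×7/2 + 1 = 9/2

E[X] = 9/2


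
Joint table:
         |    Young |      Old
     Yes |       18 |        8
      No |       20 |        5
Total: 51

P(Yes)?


P(Yes) = (18+8)/51 = 26/51

P(Yes) = 26/51 ≈ 50.98%


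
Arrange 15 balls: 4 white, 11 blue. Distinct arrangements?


15!/(4!×11!) = 1365

1365


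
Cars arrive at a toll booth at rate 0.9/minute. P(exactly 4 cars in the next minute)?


Poisson(λ=0.9): P(X=4) = e^(-λ)×λ^k/k!
= e^(-0.9) × 0.9^4 / 4!
≈ 0.4065696597 × 0.6561 / 24 ≈ 0.011115

P(X=4) ≈ 0.011115 ≈ 1.11%


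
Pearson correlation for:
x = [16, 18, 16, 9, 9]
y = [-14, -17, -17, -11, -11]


n=5, Σx=68, Σy=-70, Σxy=-1000, Σx²=998, Σy²=1016
r = (5×(-1000) - 68×(-70))/√((5×998 - 68²)(5×1016 - (-70)²))
= -240/√(366×180) = -240/√65880 ≈ -240/256.6710 ≈ -0.9350

r ≈ -0.9350


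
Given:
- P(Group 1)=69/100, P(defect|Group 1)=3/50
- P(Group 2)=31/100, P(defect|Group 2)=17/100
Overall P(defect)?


P(B) = Σ P(B|Aᵢ)×P(Aᵢ)
  3/50×69/100 = 207/5000
  17/100×31/100 = 527/10000
Sum = 941/10000

P(defect) = 941/10000 ≈ 9.41%


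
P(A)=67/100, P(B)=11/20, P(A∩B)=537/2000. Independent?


P(A)×P(B) = 737/2000
P(A∩B) = 537/2000
Not equal → NOT independent

No, not independent


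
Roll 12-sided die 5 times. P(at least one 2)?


P(no 2)^5 = (11/12)^5 = 161051/248832
P(≥1) = 1 - 161051/248832 = 87781/248832

P = 87781/248832 ≈ 35.28%


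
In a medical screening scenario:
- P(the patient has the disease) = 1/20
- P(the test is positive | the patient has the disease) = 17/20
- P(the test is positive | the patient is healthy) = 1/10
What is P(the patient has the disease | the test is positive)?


Using Bayes' theorem:
P(A|B) = P(B|A)·P(A) / P(B)

P(the test is positive) = 17/20 × 1/20 + 1/10 × 19/20
= 17/400 + 19/200 = 11/80

P(the patient has the disease|the test is positive) = (17/400) / (11/80) = 17/55

P(the patient has the disease|the test is positive) = 17/55 ≈ 30.91%


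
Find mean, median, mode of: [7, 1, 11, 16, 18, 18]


Sorted: [1, 7, 11, 16, 18, 18]
Mean = 71/6
Median = 27/2
Freq: {7: 1, 1: 1, 11: 1, 16: 1, 18: 2}
Mode: [18]

Mean=71/6, Median=27/2, Mode=18


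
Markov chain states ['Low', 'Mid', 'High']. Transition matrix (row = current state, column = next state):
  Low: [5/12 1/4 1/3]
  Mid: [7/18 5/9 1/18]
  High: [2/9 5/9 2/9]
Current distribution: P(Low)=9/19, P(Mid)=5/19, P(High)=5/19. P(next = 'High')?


P(next=High) = Σᵢ P(now=i)×P(i→High)
= 9/19×1/3 + 5/19×1/18 + 5/19×2/9
= 3/19 + 5/342 + 10/171 = 79/342

P = 79/342 ≈ 0.2310


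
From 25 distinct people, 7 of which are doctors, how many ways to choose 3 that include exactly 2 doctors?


Choose 2 of the 7 doctors and 1 of the other 18 people:
C(7,2)×C(18,1) = 21×18 = 378

378


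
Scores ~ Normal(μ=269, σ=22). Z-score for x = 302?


z = (x - μ)/σ = (302 - 269)/22 = 1.5

z = 1.5


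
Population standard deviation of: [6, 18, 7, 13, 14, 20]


Mean = 78/6 = 13
  (6-13)²=49
  (18-13)²=25
  (7-13)²=36
  (13-13)²=0
  (14-13)²=1
  (20-13)²=49
Σ(x-μ)² = 160
σ² = 160/6 = 80/3

σ = √(80/3) ≈ 5.1640


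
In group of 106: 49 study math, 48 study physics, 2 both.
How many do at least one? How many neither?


|A∪B| = 49+48-2 = 95
Neither = 106-95 = 11

At least one: 95; Neither: 11


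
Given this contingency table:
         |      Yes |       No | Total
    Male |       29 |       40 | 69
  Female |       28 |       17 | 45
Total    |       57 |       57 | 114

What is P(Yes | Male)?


P(Yes | Male) = 29/(29+40) = 29/69

P(Yes|Male) = 29/69 ≈ 42.03%


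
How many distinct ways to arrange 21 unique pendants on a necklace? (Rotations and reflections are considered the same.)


Free circular arrangements: rotations and reflections both identified.
(n-1)!/2 = 20!/2 = 2432902008176640000/2 = 1216451004088320000

1216451004088320000


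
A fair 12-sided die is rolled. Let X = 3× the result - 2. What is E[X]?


E[die] = (1+12)/2 = 13/2
E[X] = 3×13/2 - 2 = 35/2

E[X] = 35/2


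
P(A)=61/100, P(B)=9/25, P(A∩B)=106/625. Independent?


P(A)×P(B) = 549/2500
P(A∩B) = 106/625
Not equal → NOT independent

No, not independent


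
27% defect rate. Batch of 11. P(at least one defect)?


P(all good) = (73/100)^11 = 313726685568359708377/10000000000000000000000
P(≥1 defect) = 9686273314431640291623/10000000000000000000000

P = 9686273314431640291623/10000000000000000000000 ≈ 96.86%


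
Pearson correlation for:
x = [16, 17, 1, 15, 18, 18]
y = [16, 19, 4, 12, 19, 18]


n=6, Σx=85, Σy=88, Σxy=1429, Σx²=1419, Σy²=1462
r = (6×1429 - 85×88)/√((6×1419 - 85²)(6×1462 - 88²))
= 1094/√(1289×1028) = 1094/√1325092 ≈ 1094/1151.1264 ≈ 0.9504

r ≈ 0.9504


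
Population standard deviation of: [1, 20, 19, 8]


Mean = 48/4 = 12
  (1-12)²=121
  (20-12)²=64
  (19-12)²=49
  (8-12)²=16
Σ(x-μ)² = 250
σ² = 250/4 = 125/2

σ = √(125/2) ≈ 7.9057


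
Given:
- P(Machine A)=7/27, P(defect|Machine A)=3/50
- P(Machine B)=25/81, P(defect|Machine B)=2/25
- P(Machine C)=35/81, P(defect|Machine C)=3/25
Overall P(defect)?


P(B) = Σ P(B|Aᵢ)×P(Aᵢ)
  3/50×7/27 = 7/450
  2/25×25/81 = 2/81
  3/25×35/81 = 7/135
Sum = 373/4050

P(defect) = 373/4050 ≈ 9.21%


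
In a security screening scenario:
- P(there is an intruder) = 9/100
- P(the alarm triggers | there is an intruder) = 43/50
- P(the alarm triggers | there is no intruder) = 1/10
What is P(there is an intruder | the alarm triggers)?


Using Bayes' theorem:
P(A|B) = P(B|A)·P(A) / P(B)

P(the alarm triggers) = 43/50 × 9/100 + 1/10 × 91/100
= 387/5000 + 91/1000 = 421/2500

P(there is an intruder|the alarm triggers) = (387/5000) / (421/2500) = 387/842

P(there is an intruder|the alarm triggers) = 387/842 ≈ 45.96%


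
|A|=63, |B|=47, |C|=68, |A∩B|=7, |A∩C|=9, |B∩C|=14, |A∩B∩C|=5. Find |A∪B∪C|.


|A∪B∪C| = 63+47+68-7-9-14+5 = 153

|A∪B∪C| = 153


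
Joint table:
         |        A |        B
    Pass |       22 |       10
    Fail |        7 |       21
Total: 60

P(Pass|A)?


P(Pass|A) = 22/(22+7) = 22/29

P = 22/29 ≈ 75.86%


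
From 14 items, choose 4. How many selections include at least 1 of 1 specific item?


Complement: C(14,4) - C(13,4) = 1001 - 715 = 286

286


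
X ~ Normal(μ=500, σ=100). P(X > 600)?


z = (600-500)/100 = 1.0
P(X > 600) = 1 - P(Z ≤ 1.0) = 1 - 0.8413 = 0.1587

P(X > 600) ≈ 0.1587


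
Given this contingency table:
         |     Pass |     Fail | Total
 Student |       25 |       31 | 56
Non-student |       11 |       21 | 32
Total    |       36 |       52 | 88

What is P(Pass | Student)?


P(Pass | Student) = 25/(25+31) = 25/56

P(Pass|Student) = 25/56 ≈ 44.64%


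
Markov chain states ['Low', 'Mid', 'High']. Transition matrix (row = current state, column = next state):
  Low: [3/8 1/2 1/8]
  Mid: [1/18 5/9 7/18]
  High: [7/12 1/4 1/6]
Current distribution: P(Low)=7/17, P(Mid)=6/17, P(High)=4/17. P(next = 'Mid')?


P(next=Mid) = Σᵢ P(now=i)×P(i→Mid)
= 7/17×1/2 + 6/17×5/9 + 4/17×1/4
= 7/34 + 10/51 + 1/17 = 47/102

P = 47/102 ≈ 0.4608


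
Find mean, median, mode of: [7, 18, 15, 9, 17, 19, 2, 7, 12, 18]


Sorted: [2, 7, 7, 9, 12, 15, 17, 18, 18, 19]
Mean = 124/10 = 62/5
Median = 27/2
Freq: {7: 2, 18: 2, 15: 1, 9: 1, 17: 1, 19: 1, 2: 1, 12: 1}
Mode: [7, 18]

Mean=62/5, Median=27/2, Mode=[7, 18]


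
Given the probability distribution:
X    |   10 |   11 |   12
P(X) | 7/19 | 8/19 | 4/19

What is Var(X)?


E[X] = 206/19
E[X²] = 2244/19
Var(X) = E[X²] - (E[X])² = 2244/19 - 42436/361 = 200/361

Var(X) = 200/361 ≈ 0.5540


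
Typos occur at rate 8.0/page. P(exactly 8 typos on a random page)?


Poisson(λ=8.0): P(X=8) = e^(-λ)×λ^k/k!
= e^(-8.0) × 8.0^8 / 8!
≈ 0.0003354626279 × 16777216 / 40320 ≈ 0.139587

P(X=8) ≈ 0.139587 ≈ 13.96%


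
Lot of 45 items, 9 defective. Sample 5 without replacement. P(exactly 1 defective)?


Hypergeometric: C(9,1)×C(36,4)/C(45,5)
= 9×58905/1221759 = 765/1763

P(X=1) = 765/1763 ≈ 43.39%


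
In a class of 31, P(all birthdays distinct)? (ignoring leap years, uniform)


P(all different) = Π(365-i)/365 for i=0..30
= (365/365)×(364/365)×...×(335/365)
= 0.269545

P ≈ 0.2695 ≈ 26.95%


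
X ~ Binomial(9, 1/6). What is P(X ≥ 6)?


P(X ≥ 6) = Σ P(X=i) for i=6..9
P(X=6) = 875/839808
P(X=7) = 25/279936
P(X=8) = 5/1119744
P(X=9) = 1/10077696
Sum = 5723/5038848

P(X ≥ 6) = 5723/5038848 ≈ 0.11%


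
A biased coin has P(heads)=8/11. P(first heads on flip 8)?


Geometric: P(X=8) = (1-p)^(k-1)×p = (3/11)^7×8/11 = 17496/214358881

P(X=8) = 17496/214358881 ≈ 0.01%


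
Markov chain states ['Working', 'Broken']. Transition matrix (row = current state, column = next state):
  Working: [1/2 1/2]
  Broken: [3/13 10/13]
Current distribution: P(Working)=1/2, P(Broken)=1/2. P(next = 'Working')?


P(next=Working) = Σᵢ P(now=i)×P(i→Working)
= 1/2×1/2 + 1/2×3/13
= 1/4 + 3/26 = 19/52

P = 19/52 ≈ 0.3654


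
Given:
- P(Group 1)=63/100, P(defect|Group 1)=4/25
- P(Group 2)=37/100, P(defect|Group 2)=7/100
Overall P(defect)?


P(B) = Σ P(B|Aᵢ)×P(Aᵢ)
  4/25×63/100 = 63/625
  7/100×37/100 = 259/10000
Sum = 1267/10000

P(defect) = 1267/10000 ≈ 12.67%


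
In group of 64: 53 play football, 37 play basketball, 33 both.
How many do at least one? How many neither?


|A∪B| = 53+37-33 = 57
Neither = 64-57 = 7

At least one: 57; Neither: 7


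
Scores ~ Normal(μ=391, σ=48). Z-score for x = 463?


z = (x - μ)/σ = (463 - 391)/48 = 1.5

z = 1.5


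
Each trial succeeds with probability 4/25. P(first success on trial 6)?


Geometric: P(X=6) = (1-p)^(k-1)×p = (21/25)^5×4/25 = 16336404/244140625

P(X=6) = 16336404/244140625 ≈ 6.69%


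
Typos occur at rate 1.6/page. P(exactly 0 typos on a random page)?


Poisson(λ=1.6): P(X=0) = e^(-λ)×λ^k/k!
= e^(-1.6) × 1.6^0 / 0!
≈ 0.201896518 × 1 / 1 ≈ 0.201897

P(X=0) ≈ 0.201897 ≈ 20.19%


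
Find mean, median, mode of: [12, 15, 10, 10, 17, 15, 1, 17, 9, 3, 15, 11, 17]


Sorted: [1, 3, 9, 10, 10, 11, 12, 15, 15, 15, 17, 17, 17]
Mean = 152/13
Median = 12
Freq: {12: 1, 15: 3, 10: 2, 17: 3, 1: 1, 9: 1, 3: 1, 11: 1}
Mode: [15, 17]

Mean=152/13, Median=12, Mode=[15, 17]


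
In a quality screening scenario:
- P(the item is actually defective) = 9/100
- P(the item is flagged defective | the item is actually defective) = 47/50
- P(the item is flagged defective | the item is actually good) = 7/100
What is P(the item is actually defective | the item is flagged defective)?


Using Bayes' theorem:
P(A|B) = P(B|A)·P(A) / P(B)

P(the item is flagged defective) = 47/50 × 9/100 + 7/100 × 91/100
= 423/5000 + 637/10000 = 1483/10000

P(the item is actually defective|the item is flagged defective) = (423/5000) / (1483/10000) = 846/1483

P(the item is actually defective|the item is flagged defective) = 846/1483 ≈ 57.05%


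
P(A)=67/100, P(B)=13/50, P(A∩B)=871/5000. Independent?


P(A)×P(B) = 871/5000
P(A∩B) = 871/5000
Equal ✓ → Independent

Yes, independent


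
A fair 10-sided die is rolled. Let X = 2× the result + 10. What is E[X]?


E[die] = (1+10)/2 = 11/2
E[X] = 2×11/2 + 10 = 21

E[X] = 21


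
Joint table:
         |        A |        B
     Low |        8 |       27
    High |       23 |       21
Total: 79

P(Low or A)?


P(Low∨A) = P(Low) + P(A) - P(Low∧A)
= (35 + 31 - 8)/79 = 58/79

P = 58/79 ≈ 73.42%


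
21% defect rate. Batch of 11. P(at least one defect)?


P(all good) = (79/100)^11 = 747993810527520928879/10000000000000000000000
P(≥1 defect) = 9252006189472479071121/10000000000000000000000

P = 9252006189472479071121/10000000000000000000000 ≈ 92.52%


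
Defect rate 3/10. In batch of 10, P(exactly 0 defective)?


Binomial: P(X=0) = C(10,0)×p^0×(1-p)^10
= 1 × 1 × 282475249/10000000000 = 282475249/10000000000

P(X=0) = 282475249/10000000000 ≈ 2.82%


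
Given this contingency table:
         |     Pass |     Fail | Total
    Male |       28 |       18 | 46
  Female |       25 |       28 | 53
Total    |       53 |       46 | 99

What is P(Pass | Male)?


P(Pass | Male) = 28/(28+18) = 28/46 = 14/23

P(Pass|Male) = 14/23 ≈ 60.87%


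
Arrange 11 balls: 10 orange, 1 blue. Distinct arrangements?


11!/(10!×1!) = 11

11


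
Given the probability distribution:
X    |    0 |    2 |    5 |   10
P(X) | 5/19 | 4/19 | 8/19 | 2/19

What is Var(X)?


E[X] = 68/19
E[X²] = 416/19
Var(X) = E[X²] - (E[X])² = 416/19 - 4624/361 = 3280/361

Var(X) = 3280/361 ≈ 9.0859


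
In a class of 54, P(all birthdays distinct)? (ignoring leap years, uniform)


P(all different) = Π(365-i)/365 for i=0..53
= (365/365)×(364/365)×...×(312/365)
= 0.016123

P ≈ 0.0161 ≈ 1.61%


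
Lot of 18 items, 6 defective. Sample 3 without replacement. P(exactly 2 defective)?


Hypergeometric: C(6,2)×C(12,1)/C(18,3)
= 15×12/816 = 15/68

P(X=2) = 15/68 ≈ 22.06%


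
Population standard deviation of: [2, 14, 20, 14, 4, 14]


Mean = 68/6 = 34/3
  (2-34/3)²=784/9
  (14-34/3)²=64/9
  (20-34/3)²=676/9
  (14-34/3)²=64/9
  (4-34/3)²=484/9
  (14-34/3)²=64/9
Σ(x-μ)² = 712/3
σ² = (712/3)/6 = 356/9

σ = √(356/9) ≈ 6.2893


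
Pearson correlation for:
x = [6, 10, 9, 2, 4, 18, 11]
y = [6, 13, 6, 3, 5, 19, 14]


n=7, Σx=60, Σy=66, Σxy=742, Σx²=682, Σy²=832
r = (7×742 - 60×66)/√((7×682 - 60²)(7×832 - 66²))
= 1234/√(1174×1468) = 1234/√1723432 ≈ 1234/1312.7955 ≈ 0.9400

r ≈ 0.9400


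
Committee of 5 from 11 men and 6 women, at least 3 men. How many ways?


Count by #men:
  3M,2W: C(11,3)×C(6,2)=2475
  4M,1W: C(11,4)×C(6,1)=1980
  5M,0W: C(11,5)×C(6,0)=462
Total = 4917

4917


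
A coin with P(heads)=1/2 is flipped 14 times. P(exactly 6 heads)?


Binomial: P(X=6) = C(14,6)×p^6×(1-p)^8
= 3003 × 1/64 × 1/256 = 3003/16384

P(X=6) = 3003/16384 ≈ 18.33%


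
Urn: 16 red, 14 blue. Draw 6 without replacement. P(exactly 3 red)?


Hypergeometric: C(16,3)×C(14,3)/C(30,6)
= 560×364/593775 = 448/1305

P(X=3) = 448/1305 ≈ 34.33%


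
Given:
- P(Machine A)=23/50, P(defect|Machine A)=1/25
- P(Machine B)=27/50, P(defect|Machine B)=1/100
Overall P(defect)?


P(B) = Σ P(B|Aᵢ)×P(Aᵢ)
  1/25×23/50 = 23/1250
  1/100×27/50 = 27/5000
Sum = 119/5000

P(defect) = 119/5000 ≈ 2.38%


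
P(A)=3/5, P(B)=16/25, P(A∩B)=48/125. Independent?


P(A)×P(B) = 48/125
P(A∩B) = 48/125
Equal ✓ → Independent

Yes, independent


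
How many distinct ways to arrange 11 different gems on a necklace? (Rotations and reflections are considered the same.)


Free circular arrangements: rotations and reflections both identified.
(n-1)!/2 = 10!/2 = 3628800/2 = 1814400

1814400


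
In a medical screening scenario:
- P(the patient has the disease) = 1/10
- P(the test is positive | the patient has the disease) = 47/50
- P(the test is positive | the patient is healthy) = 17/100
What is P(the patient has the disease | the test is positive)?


Using Bayes' theorem:
P(A|B) = P(B|A)·P(A) / P(B)

P(the test is positive) = 47/50 × 1/10 + 17/100 × 9/10
= 47/500 + 153/1000 = 247/1000

P(the patient has the disease|the test is positive) = (47/500) / (247/1000) = 94/247

P(the patient has the disease|the test is positive) = 94/247 ≈ 38.06%


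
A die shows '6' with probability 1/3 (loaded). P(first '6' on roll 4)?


Geometric: P(X=4) = (1-p)^(k-1)×p = (2/3)^3×1/3 = 8/81

P(X=4) = 8/81 ≈ 9.88%


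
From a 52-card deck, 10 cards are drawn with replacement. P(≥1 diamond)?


P(not a diamond) = 39/52 = 3/4
P(none in 10 draws) = (3/4)^10 = 59049/1048576
P(≥1 diamond) = 1 - 59049/1048576 = 989527/1048576

P = 989527/1048576 ≈ 94.37%


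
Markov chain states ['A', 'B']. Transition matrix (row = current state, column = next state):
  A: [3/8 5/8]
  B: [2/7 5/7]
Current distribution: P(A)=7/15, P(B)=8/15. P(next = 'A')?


P(next=A) = Σᵢ P(now=i)×P(i→A)
= 7/15×3/8 + 8/15×2/7
= 7/40 + 16/105 = 55/168

P = 55/168 ≈ 0.3274


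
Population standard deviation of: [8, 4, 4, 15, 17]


Mean = 48/5
  (8-48/5)²=64/25
  (4-48/5)²=784/25
  (4-48/5)²=784/25
  (15-48/5)²=729/25
  (17-48/5)²=1369/25
Σ(x-μ)² = 746/5
σ² = (746/5)/5 = 746/25

σ = √(746/25) ≈ 5.4626


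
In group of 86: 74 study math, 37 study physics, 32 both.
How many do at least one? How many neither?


|A∪B| = 74+37-32 = 79
Neither = 86-79 = 7

At least one: 79; Neither: 7


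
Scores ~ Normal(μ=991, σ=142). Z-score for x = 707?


z = (x - μ)/σ = (707 - 991)/142 = -2.0

z = -2.0


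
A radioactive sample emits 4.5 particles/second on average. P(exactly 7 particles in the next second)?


Poisson(λ=4.5): P(X=7) = e^(-λ)×λ^k/k!
= e^(-4.5) × 4.5^7 / 7!
≈ 0.01110899654 × 37366.9453125 / 5040 ≈ 0.082363

P(X=7) ≈ 0.082363 ≈ 8.24%


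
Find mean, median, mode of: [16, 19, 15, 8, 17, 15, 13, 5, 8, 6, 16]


Sorted: [5, 6, 8, 8, 13, 15, 15, 16, 16, 17, 19]
Mean = 138/11
Median = 15
Freq: {16: 2, 19: 1, 15: 2, 8: 2, 17: 1, 13: 1, 5: 1, 6: 1}
Mode: [8, 15, 16]

Mean=138/11, Median=15, Mode=[8, 15, 16]


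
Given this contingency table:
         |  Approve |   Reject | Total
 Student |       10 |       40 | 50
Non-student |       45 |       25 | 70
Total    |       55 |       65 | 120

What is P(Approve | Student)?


P(Approve | Student) = 10/(10+40) = 10/50 = 1/5

P(Approve|Student) = 1/5 ≈ 20.00%


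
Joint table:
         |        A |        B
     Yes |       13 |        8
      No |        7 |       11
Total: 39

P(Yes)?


P(Yes) = (13+8)/39 = 21/39 = 7/13

P(Yes) = 7/13 ≈ 53.85%


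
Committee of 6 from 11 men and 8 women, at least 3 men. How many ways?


Count by #men:
  3M,3W: C(11,3)×C(8,3)=9240
  4M,2W: C(11,4)×C(8,2)=9240
  5M,1W: C(11,5)×C(8,1)=3696
  6M,0W: C(11,6)×C(8,0)=462
Total = 22638

22638


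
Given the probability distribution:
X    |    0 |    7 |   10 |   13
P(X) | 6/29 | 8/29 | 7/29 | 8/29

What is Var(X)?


E[X] = 230/29
E[X²] = 2444/29
Var(X) = E[X²] - (E[X])² = 2444/29 - 52900/841 = 17976/841

Var(X) = 17976/841 ≈ 21.3746


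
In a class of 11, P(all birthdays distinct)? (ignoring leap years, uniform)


P(all different) = Π(365-i)/365 for i=0..10
= (365/365)×(364/365)×...×(355/365)
= 0.858859

P ≈ 0.8589 ≈ 85.89%


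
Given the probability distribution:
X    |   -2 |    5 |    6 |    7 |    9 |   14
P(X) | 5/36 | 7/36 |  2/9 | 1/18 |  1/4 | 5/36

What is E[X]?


E[X] = Σ x·P(X=x)
= (-2)×(5/36) + (5)×(7/36) + (6)×(2/9) + (7)×(1/18) + (9)×(1/4) + (14)×(5/36)
= 119/18

E[X] = 119/18


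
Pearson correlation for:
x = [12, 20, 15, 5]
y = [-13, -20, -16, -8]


n=4, Σx=52, Σy=-57, Σxy=-836, Σx²=794, Σy²=889
r = (4×(-836) - 52×(-57))/√((4×794 - 52²)(4×889 - (-57)²))
= -380/√(472×307) = -380/√144904 ≈ -380/380.6626 ≈ -0.9983

r ≈ -0.9983


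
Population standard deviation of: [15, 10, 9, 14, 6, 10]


Mean = 64/6 = 32/3
  (15-32/3)²=169/9
  (10-32/3)²=4/9
  (9-32/3)²=25/9
  (14-32/3)²=100/9
  (6-32/3)²=196/9
  (10-32/3)²=4/9
Σ(x-μ)² = 166/3
σ² = (166/3)/6 = 83/9

σ = √(83/9) ≈ 3.0368


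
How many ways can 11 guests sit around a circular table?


Circular arrangements of 11 distinct objects: fix one position to break rotational symmetry.
(n-1)! = 10! = 3628800

3628800


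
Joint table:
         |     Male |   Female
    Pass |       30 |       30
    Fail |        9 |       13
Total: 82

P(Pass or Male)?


P(Pass∨Male) = P(Pass) + P(Male) - P(Pass∧Male)
= (60 + 39 - 30)/82 = 69/82

P = 69/82 ≈ 84.15%


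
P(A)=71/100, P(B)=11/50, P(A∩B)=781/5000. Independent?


P(A)×P(B) = 781/5000
P(A∩B) = 781/5000
Equal ✓ → Independent

Yes, independent


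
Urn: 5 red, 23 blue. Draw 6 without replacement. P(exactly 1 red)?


Hypergeometric: C(5,1)×C(23,5)/C(28,6)
= 5×33649/376740 = 209/468

P(X=1) = 209/468 ≈ 44.66%


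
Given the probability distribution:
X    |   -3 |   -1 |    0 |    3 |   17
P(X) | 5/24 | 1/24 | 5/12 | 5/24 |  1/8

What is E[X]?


E[X] = Σ x·P(X=x)
= (-3)×(5/24) + (-1)×(1/24) + (0)×(5/12) + (3)×(5/24) + (17)×(1/8)
= 25/12

E[X] = 25/12


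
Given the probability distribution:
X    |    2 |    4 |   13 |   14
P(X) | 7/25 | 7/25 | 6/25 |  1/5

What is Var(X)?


E[X] = 38/5
E[X²] = 2134/25
Var(X) = E[X²] - (E[X])² = 2134/25 - 1444/25 = 138/5

Var(X) = 138/5 ≈ 27.6000


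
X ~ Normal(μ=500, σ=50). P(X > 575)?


z = (575-500)/50 = 1.5
P(X > 575) = 1 - P(Z ≤ 1.5) = 1 - 0.9332 = 0.0668

P(X > 575) ≈ 0.0668


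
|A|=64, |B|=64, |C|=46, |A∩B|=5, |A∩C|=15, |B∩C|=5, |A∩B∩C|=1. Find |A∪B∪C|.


|A∪B∪C| = 64+64+46-5-15-5+1 = 150

|A∪B∪C| = 150


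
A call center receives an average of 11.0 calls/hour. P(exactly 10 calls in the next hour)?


Poisson(λ=11.0): P(X=10) = e^(-λ)×λ^k/k!
= e^(-11.0) × 11.0^10 / 10!
≈ 1.670170079e-05 × 25937424601 / 3628800 ≈ 0.119378

P(X=10) ≈ 0.119378 ≈ 11.94%


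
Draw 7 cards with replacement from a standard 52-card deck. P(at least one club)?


P(not a club) = 39/52 = 3/4
P(none in 7 draws) = (3/4)^7 = 2187/16384
P(≥1 club) = 1 - 2187/16384 = 14197/16384

P = 14197/16384 ≈ 86.65%


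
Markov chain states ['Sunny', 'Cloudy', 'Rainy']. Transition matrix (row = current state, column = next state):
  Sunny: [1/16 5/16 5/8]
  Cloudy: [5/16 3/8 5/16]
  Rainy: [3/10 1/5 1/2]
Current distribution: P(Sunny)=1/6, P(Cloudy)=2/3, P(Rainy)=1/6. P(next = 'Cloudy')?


P(next=Cloudy) = Σᵢ P(now=i)×P(i→Cloudy)
= 1/6×5/16 + 2/3×3/8 + 1/6×1/5
= 5/96 + 1/4 + 1/30 = 161/480

P = 161/480 ≈ 0.3354


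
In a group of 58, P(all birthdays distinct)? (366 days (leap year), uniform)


P(all different) = Π(366-i)/366 for i=0..57
= (366/366)×(365/366)×...×(309/366)
= 0.008451

P ≈ 0.0085 ≈ 0.85%


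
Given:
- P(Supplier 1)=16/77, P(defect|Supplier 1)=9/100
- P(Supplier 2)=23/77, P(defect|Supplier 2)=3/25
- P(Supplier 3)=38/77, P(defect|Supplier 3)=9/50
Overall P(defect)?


P(B) = Σ P(B|Aᵢ)×P(Aᵢ)
  9/100×16/77 = 36/1925
  3/25×23/77 = 69/1925
  9/50×38/77 = 171/1925
Sum = 276/1925

P(defect) = 276/1925 ≈ 14.34%
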